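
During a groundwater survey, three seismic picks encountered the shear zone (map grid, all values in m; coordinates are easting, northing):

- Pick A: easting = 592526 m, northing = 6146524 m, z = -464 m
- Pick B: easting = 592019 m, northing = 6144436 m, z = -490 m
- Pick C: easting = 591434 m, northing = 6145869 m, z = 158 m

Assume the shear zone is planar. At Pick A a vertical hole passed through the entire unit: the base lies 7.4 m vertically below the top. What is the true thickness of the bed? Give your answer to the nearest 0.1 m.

Let the plane be z = a·easting + b·northing + c.
Pick B−Pick A: −507a − 2088b = −26;  Pick C−Pick A: −1092a − 655b = 622.
Solving gives a = −0.67544, b = 0.17646.
|∇z| = √(a²+b²) = 0.69811, so dip δ = arctan(0.69811) = 34.92°.
True thickness = vertical thickness × cos δ = 7.4 × cos 34.92° = 6.1 m.

6.1 m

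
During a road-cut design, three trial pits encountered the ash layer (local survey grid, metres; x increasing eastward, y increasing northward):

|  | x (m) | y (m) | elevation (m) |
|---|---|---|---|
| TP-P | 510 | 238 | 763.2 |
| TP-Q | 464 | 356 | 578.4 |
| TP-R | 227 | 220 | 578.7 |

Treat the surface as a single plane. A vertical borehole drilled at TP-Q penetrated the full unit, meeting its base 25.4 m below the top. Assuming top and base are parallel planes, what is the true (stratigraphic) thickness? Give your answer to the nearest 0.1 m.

Two edge vectors: TP-P→TP-Q = (-46, 118, -184.8), TP-P→TP-R = (-283, -18, -184.5).
Normal n = (TP-P→TP-Q) × (TP-P→TP-R) = (-25097.4, 43811.4, 34222).
So ∂z/∂x = −n_x/n_z = 0.73337 and ∂z/∂y = −n_y/n_z = −1.28021.
|∇z| = √(a²+b²) = 1.47539, so dip δ = arctan(1.47539) = 55.87°.
True thickness = vertical thickness × cos δ = 25.4 × cos 55.87° = 14.3 m.

14.3 m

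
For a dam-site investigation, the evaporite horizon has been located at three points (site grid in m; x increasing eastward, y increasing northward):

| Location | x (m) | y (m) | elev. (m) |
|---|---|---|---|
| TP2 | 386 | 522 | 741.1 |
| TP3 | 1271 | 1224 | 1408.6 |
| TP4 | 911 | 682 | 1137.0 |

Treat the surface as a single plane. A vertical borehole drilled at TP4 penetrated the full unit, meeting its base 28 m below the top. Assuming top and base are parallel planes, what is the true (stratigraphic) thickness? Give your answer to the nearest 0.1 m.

Let the plane be z = a·x + b·y + c.
TP3−TP2: 885a + 702b = 667.5;  TP4−TP2: 525a + 160b = 395.9.
Solving gives a = 0.75401, b = 0.00029.
|∇z| = √(a²+b²) = 0.75401, so dip δ = arctan(0.75401) = 37.02°.
True thickness = vertical thickness × cos δ = 28 × cos 37.02° = 22.4 m.

22.4 m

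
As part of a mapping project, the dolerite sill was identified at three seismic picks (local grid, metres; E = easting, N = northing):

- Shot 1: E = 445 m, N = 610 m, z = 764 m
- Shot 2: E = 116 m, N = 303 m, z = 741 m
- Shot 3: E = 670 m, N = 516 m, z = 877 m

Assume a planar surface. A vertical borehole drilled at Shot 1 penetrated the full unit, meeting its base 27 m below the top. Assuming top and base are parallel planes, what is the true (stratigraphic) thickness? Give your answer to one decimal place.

Let the plane be z = a·E + b·N + c.
Shot 2−Shot 1: −329a − 307b = −23;  Shot 3−Shot 1: 225a − 94b = 113.
Solving gives a = 0.36853, b = −0.32002.
|∇z| = √(a²+b²) = 0.48808, so dip δ = arctan(0.48808) = 26.02°.
True thickness = vertical thickness × cos δ = 27 × cos 26.02° = 24.3 m.

24.3 m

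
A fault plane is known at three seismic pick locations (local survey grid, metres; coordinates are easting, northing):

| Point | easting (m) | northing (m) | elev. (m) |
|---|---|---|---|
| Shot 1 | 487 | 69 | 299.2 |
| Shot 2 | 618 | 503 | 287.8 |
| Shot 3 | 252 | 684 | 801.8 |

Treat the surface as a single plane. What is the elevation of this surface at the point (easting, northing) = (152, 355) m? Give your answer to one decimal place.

811.3 m

Two edge vectors: Shot 1→Shot 2 = (131, 434, -11.4), Shot 1→Shot 3 = (-235, 615, 502.6).
Normal n = (Shot 1→Shot 2) × (Shot 1→Shot 3) = (225139.4, -63161.6, 182555).
So ∂z/∂easting = −n_x/n_z = −1.23327 and ∂z/∂northing = −n_y/n_z = 0.34599.
Intercept c from Shot 1: 299.2 + 600.60 − 23.87 = 875.93.
At (152, 355): z = −187.5 + 122.8 + 875.93 = 811.3 m.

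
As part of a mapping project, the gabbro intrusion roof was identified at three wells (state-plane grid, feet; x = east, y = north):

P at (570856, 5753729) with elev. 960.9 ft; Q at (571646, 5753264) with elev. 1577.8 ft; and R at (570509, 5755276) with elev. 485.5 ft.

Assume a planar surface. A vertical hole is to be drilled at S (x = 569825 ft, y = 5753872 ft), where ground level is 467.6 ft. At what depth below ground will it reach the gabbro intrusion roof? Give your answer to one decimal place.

241.2 ft

Two edge vectors: P→Q = (790, -465, 616.9), P→R = (-347, 1547, -475.4).
Normal n = (P→Q) × (P→R) = (-733283.3, 161501.7, 1060775).
So ∂z/∂x = −n_x/n_z = 0.691271288 and ∂z/∂y = −n_y/n_z = −0.152248780.
Intercept c from P: 960.9 − 394616.36 + 875998.22 = 482342.76.
At (569825, 5753872): z_contact = 393903.66 − 876019.99 + 482342.76 = 226.43 ft.
Depth below ground = 467.6 − 226.43 = 241.2 ft.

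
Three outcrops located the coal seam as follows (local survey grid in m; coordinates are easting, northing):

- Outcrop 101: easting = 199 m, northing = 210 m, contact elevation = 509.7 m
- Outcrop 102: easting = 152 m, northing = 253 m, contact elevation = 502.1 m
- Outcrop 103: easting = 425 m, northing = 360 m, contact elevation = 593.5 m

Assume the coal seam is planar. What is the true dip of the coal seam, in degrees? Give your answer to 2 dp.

Two edge vectors: Outcrop 101→Outcrop 102 = (-47, 43, -7.6), Outcrop 101→Outcrop 103 = (226, 150, 83.8).
Normal n = (Outcrop 101→Outcrop 102) × (Outcrop 101→Outcrop 103) = (4743.4, 2221, -16768).
So ∂z/∂easting = −n_x/n_z = 0.28288 and ∂z/∂northing = −n_y/n_z = 0.13245.
Gradient magnitude |∇z| = √(a² + b²) = √(0.08002 + 0.01754) = 0.31236.
True dip = arctan(0.31236) = 17.35°, dipping toward WSW (azimuth ≈ 245°).

17.35°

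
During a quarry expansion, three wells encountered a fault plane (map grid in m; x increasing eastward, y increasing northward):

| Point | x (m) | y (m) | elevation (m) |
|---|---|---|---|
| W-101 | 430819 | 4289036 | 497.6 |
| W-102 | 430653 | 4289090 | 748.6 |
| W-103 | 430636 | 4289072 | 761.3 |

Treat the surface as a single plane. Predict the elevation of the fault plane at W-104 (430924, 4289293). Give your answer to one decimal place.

499.8 m

Let the plane be z = a·x + b·y + c.
W-102−W-101: −166a + 54b = 251;  W-103−W-101: −183a + 36b = 263.7.
Solving gives a = −1.332258065, b = 0.552688172.
Then c = 497.6 − a·430819 − b·4289036 = −1796039.78.
At (430924, 4289293): z = −574102.0 + 2370641.5 − 1796039.78 = 499.8 m.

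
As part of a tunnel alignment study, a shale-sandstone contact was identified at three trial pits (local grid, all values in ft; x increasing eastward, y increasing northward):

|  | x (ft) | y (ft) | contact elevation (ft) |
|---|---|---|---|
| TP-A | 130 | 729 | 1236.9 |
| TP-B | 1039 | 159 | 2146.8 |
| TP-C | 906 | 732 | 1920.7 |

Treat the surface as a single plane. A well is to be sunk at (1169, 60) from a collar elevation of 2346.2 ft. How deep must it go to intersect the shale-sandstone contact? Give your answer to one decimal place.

66.0 ft

Two edge vectors: TP-A→TP-B = (909, -570, 909.9), TP-A→TP-C = (776, 3, 683.8).
Normal n = (TP-A→TP-B) × (TP-A→TP-C) = (-392495.7, 84508.2, 445047).
So ∂z/∂x = −n_x/n_z = 0.881920 and ∂z/∂y = −n_y/n_z = −0.189886.
Intercept c from TP-A: 1236.9 − 114.65 + 138.43 = 1260.68.
At (1169, 60): z_contact = 1030.96 − 11.39 + 1260.68 = 2280.25 ft.
Depth below ground = 2346.2 − 2280.25 = 66.0 ft.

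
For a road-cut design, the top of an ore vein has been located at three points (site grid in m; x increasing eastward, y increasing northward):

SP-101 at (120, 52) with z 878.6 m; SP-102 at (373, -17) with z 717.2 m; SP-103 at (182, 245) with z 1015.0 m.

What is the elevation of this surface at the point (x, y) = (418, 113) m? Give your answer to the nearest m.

Let the plane be z = a·x + b·y + c.
SP-102−SP-101: 253a − 69b = −161.4;  SP-103−SP-101: 62a + 193b = 136.4.
Solving gives a = −0.40934, b = 0.83823.
Then c = 878.6 − a·120 − b·52 = 884.13.
At (418, 113): z = −171.1 + 94.7 + 884.13 = 807.8 m.

808 m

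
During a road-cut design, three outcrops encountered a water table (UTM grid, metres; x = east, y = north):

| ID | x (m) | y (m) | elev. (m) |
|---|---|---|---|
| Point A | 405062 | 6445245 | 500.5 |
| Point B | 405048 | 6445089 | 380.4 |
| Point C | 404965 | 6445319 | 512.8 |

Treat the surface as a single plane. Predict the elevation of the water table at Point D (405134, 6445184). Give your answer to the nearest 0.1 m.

Let the plane be z = a·x + b·y + c.
Point B−Point A: −14a − 156b = −120.1;  Point C−Point A: −97a + 74b = 12.3.
Solving gives a = 0.431011875, b = 0.731191242.
Then c = 500.5 − a·405062 − b·6445245 = −4886792.73.
At (405134, 6445184): z = 174617.6 + 4712662.1 − 4886792.73 = 486.9 m.

486.9 m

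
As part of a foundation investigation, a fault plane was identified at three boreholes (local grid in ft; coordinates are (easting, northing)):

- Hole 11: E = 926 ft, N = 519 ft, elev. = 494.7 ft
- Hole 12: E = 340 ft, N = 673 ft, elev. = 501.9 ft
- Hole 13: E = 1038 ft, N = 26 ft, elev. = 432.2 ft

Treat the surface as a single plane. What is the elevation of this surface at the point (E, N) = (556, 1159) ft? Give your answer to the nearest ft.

571 ft

Let the plane be z = a·E + b·N + c.
Hole 12−Hole 11: −586a + 154b = 7.2;  Hole 13−Hole 11: 112a − 493b = −62.5.
Solving gives a = 0.02236, b = 0.13186.
Then c = 494.7 − a·926 − b·519 = 405.56.
At (556, 1159): z = 12.4 + 152.8 + 405.56 = 570.8 ft.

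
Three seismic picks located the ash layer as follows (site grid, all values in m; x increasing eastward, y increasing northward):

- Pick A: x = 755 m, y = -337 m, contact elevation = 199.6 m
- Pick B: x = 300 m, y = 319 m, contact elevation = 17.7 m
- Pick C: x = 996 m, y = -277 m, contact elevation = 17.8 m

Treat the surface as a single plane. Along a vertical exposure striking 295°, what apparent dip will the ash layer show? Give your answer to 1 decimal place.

13.6°

Two edge vectors: Pick A→Pick B = (-455, 656, -181.9), Pick A→Pick C = (241, 60, -181.8).
Normal n = (Pick A→Pick B) × (Pick A→Pick C) = (-108346.8, -126556.9, -185396).
So ∂z/∂x = −n_x/n_z = −0.58441 and ∂z/∂y = −n_y/n_z = −0.68263.
Unit vector along 295° is (sin 295°, cos 295°) = (-0.9063, 0.4226).
Slope in that direction = a·(-0.9063) + b·(0.4226) = 0.24116.
Apparent dip = arctan|0.24116| = 13.6° (true dip is 41.9°, so apparent ≤ true as expected).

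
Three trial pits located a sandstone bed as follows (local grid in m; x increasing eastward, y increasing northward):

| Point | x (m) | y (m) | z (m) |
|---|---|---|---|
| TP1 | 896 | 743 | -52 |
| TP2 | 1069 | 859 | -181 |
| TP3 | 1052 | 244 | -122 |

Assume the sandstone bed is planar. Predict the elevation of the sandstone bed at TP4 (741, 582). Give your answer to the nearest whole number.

Let the plane be z = a·x + b·y + c.
TP2−TP1: 173a + 116b = −129;  TP3−TP1: 156a − 499b = −70.
Solving gives a = −0.69421, b = −0.07675.
Then c = -52 − a·896 − b·743 = 627.03.
At (741, 582): z = −514.4 − 44.7 + 627.03 = 68.0 m.

68 m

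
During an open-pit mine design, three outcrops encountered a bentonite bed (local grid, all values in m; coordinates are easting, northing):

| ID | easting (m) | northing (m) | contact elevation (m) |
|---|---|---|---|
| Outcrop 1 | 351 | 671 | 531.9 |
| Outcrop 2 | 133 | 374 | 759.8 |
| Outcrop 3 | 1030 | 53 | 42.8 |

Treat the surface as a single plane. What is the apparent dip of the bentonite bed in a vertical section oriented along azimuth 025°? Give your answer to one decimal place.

26.1°

Let the plane be z = a·easting + b·northing + c.
Outcrop 2−Outcrop 1: −218a − 297b = 227.9;  Outcrop 3−Outcrop 1: 679a − 618b = −489.1.
Solving gives a = −0.85052, b = −0.14305.
Unit vector along 025° is (sin 25°, cos 25°) = (0.4226, 0.9063).
Slope in that direction = a·(0.4226) + b·(0.9063) = −0.48909.
Apparent dip = arctan|0.48909| = 26.1° (true dip is 40.8°, so apparent ≤ true as expected).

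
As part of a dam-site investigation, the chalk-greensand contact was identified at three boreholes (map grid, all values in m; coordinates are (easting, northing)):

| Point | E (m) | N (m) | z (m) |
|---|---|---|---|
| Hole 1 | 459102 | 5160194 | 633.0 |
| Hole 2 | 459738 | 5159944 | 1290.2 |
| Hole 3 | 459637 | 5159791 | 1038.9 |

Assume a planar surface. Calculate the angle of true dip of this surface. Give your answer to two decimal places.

56.93°

Let the plane be z = a·E + b·N + c.
Hole 2−Hole 1: 636a − 250b = 657.2;  Hole 3−Hole 1: 535a − 403b = 405.9.
Solving gives a = 1.33306, b = 0.76249.
Gradient magnitude |∇z| = √(a² + b²) = √(1.77704 + 0.58140) = 1.53572.
True dip = arctan(1.53572) = 56.93°, dipping toward WSW (azimuth ≈ 240°).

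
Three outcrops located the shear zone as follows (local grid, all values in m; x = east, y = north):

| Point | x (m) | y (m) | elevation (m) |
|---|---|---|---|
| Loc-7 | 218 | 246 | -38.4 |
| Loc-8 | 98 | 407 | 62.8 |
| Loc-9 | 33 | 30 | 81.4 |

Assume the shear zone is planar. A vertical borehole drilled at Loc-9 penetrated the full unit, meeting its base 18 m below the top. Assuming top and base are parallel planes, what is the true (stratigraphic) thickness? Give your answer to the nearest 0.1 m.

14.5 m

Two edge vectors: Loc-7→Loc-8 = (-120, 161, 101.2), Loc-7→Loc-9 = (-185, -216, 119.8).
Normal n = (Loc-7→Loc-8) × (Loc-7→Loc-9) = (41147, -4346, 55705).
So ∂z/∂x = −n_x/n_z = −0.73866 and ∂z/∂y = −n_y/n_z = 0.07802.
|∇z| = √(a²+b²) = 0.74277, so dip δ = arctan(0.74277) = 36.60°.
True thickness = vertical thickness × cos δ = 18 × cos 36.60° = 14.5 m.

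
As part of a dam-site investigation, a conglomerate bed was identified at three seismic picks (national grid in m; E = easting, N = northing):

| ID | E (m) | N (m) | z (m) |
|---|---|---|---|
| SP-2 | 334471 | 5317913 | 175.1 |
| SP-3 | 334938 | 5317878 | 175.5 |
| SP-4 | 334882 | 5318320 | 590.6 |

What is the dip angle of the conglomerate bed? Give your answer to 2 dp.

43.56°

Two edge vectors: SP-2→SP-3 = (467, -35, 0.4), SP-2→SP-4 = (411, 407, 415.5).
Normal n = (SP-2→SP-3) × (SP-2→SP-4) = (-14705.3, -193874.1, 204454).
So ∂z/∂E = −n_x/n_z = 0.07192 and ∂z/∂N = −n_y/n_z = 0.94825.
Gradient magnitude |∇z| = √(a² + b²) = √(0.00517 + 0.89918) = 0.95098.
True dip = arctan(0.95098) = 43.56°, dipping toward S (azimuth ≈ 184°).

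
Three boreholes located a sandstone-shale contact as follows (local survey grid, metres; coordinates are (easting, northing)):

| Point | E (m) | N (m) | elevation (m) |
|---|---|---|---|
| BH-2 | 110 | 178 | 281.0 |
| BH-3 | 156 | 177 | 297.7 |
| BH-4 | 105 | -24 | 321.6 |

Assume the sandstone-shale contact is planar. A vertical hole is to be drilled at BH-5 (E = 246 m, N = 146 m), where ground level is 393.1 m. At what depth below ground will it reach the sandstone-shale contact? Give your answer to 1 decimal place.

Two edge vectors: BH-2→BH-3 = (46, -1, 16.7), BH-2→BH-4 = (-5, -202, 40.6).
Normal n = (BH-2→BH-3) × (BH-2→BH-4) = (3332.8, -1951.1, -9297).
So ∂z/∂E = −n_x/n_z = 0.35848 and ∂z/∂N = −n_y/n_z = −0.20986.
Intercept c from BH-2: 281 − 39.43 + 37.36 = 278.92.
At (246, 146): z_contact = 88.19 − 30.64 + 278.92 = 336.47 m.
Depth below ground = 393.1 − 336.47 = 56.6 m.

56.6 m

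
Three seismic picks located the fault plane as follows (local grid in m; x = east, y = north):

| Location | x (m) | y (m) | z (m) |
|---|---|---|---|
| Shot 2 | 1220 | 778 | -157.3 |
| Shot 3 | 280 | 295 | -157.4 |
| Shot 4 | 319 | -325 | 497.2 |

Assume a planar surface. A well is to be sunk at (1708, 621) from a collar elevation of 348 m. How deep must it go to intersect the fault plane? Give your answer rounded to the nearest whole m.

88 m

Let the plane be z = a·x + b·y + c.
Shot 3−Shot 2: −940a − 483b = −0.1;  Shot 4−Shot 2: −901a − 1103b = 654.5.
Solving gives a = 0.52562, b = −1.02274.
Then c = -157.3 − a·1220 − b·778 = −2.87.
At (1708, 621): z_contact = 897.8 − 635.1 − 2.87 = 259.8 m.
Depth below ground = 348 − 259.8 = 88 m.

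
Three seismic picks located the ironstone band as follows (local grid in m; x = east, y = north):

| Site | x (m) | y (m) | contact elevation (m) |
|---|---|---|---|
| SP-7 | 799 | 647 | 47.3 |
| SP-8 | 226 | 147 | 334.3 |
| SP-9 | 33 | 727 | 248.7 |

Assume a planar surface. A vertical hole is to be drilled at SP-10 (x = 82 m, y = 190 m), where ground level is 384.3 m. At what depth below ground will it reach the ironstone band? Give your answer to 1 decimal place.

18.9 m

Two edge vectors: SP-7→SP-8 = (-573, -500, 287), SP-7→SP-9 = (-766, 80, 201.4).
Normal n = (SP-7→SP-8) × (SP-7→SP-9) = (-123660, -104439.8, -428840).
So ∂z/∂x = −n_x/n_z = −0.28836 and ∂z/∂y = −n_y/n_z = −0.24354.
Intercept c from SP-7: 47.3 + 230.40 + 157.57 = 435.27.
At (82, 190): z_contact = −23.65 − 46.27 + 435.27 = 365.35 m.
Depth below ground = 384.3 − 365.35 = 18.9 m.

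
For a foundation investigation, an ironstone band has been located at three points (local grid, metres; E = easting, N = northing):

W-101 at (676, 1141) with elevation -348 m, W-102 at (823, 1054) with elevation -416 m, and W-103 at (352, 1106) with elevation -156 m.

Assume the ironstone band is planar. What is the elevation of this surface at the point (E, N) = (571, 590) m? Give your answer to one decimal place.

-185.5 m

Two edge vectors: W-101→W-102 = (147, -87, -68), W-101→W-103 = (-324, -35, 192).
Normal n = (W-101→W-102) × (W-101→W-103) = (-19084, -6192, -33333).
So ∂z/∂E = −n_x/n_z = −0.572526 and ∂z/∂N = −n_y/n_z = −0.185762.
Intercept c from W-101: -348 + 387.03 + 211.95 = 250.98.
At (571, 590): z = −326.9 − 109.6 + 250.98 = -185.5 m.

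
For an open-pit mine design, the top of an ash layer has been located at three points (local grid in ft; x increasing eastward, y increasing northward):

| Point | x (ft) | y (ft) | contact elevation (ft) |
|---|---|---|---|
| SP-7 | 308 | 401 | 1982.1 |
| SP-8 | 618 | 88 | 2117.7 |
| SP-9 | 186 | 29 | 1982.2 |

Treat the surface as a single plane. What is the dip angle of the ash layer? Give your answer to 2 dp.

Let the plane be z = a·x + b·y + c.
SP-8−SP-7: 310a − 313b = 135.6;  SP-9−SP-7: −122a − 372b = 0.1.
Solving gives a = 0.32840, b = −0.10797.
Gradient magnitude |∇z| = √(a² + b²) = √(0.10785 + 0.01166) = 0.34570.
True dip = arctan(0.34570) = 19.07°, dipping toward WNW (azimuth ≈ 288°).

19.07°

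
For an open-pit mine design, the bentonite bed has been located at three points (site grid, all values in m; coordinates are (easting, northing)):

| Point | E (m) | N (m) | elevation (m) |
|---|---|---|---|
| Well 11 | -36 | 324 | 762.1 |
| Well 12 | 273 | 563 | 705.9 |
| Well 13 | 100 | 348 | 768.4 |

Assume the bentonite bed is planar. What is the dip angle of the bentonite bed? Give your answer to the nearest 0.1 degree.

21.7°

Let the plane be z = a·E + b·N + c.
Well 12−Well 11: 309a + 239b = −56.2;  Well 13−Well 11: 136a + 24b = 6.3.
Solving gives a = 0.11378, b = −0.38225.
Gradient magnitude |∇z| = √(a² + b²) = √(0.01295 + 0.14612) = 0.39882.
True dip = arctan(0.39882) = 21.7°, dipping toward NNW (azimuth ≈ 343°).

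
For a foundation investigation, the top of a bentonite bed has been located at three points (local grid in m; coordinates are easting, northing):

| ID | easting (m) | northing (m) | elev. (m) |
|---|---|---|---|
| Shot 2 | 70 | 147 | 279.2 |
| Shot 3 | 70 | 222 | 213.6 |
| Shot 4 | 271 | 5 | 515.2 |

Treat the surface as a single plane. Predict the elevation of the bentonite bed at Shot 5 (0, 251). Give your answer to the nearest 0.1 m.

149.3 m

Two edge vectors: Shot 2→Shot 3 = (0, 75, -65.6), Shot 2→Shot 4 = (201, -142, 236).
Normal n = (Shot 2→Shot 3) × (Shot 2→Shot 4) = (8384.8, -13185.6, -15075).
So ∂z/∂easting = −n_x/n_z = 0.55621 and ∂z/∂northing = −n_y/n_z = −0.87467.
Intercept c from Shot 2: 279.2 − 38.93 + 128.58 = 368.84.
At (0, 251): z = 0.0 − 219.5 + 368.84 = 149.3 m.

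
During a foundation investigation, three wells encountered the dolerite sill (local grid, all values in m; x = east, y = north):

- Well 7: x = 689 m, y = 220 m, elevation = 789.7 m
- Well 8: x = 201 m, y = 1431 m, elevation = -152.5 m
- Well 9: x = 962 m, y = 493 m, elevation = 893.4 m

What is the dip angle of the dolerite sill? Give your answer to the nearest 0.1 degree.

43.2°

Two edge vectors: Well 7→Well 8 = (-488, 1211, -942.2), Well 7→Well 9 = (273, 273, 103.7).
Normal n = (Well 7→Well 8) × (Well 7→Well 9) = (382801.3, -206615, -463827).
So ∂z/∂x = −n_x/n_z = 0.82531 and ∂z/∂y = −n_y/n_z = −0.44546.
Gradient magnitude |∇z| = √(a² + b²) = √(0.68114 + 0.19843) = 0.93785.
True dip = arctan(0.93785) = 43.2°, dipping toward WNW (azimuth ≈ 298°).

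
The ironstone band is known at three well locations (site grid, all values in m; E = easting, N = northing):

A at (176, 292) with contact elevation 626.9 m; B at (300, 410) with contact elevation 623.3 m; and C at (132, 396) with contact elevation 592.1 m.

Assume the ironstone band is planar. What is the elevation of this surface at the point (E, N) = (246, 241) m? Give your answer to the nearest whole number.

654 m

Two edge vectors: A→B = (124, 118, -3.6), A→C = (-44, 104, -34.8).
Normal n = (A→B) × (A→C) = (-3732, 4473.6, 18088).
So ∂z/∂E = −n_x/n_z = 0.20632 and ∂z/∂N = −n_y/n_z = −0.24732.
Intercept c from A: 626.9 − 36.31 + 72.22 = 662.81.
At (246, 241): z = 50.8 − 59.6 + 662.81 = 654.0 m.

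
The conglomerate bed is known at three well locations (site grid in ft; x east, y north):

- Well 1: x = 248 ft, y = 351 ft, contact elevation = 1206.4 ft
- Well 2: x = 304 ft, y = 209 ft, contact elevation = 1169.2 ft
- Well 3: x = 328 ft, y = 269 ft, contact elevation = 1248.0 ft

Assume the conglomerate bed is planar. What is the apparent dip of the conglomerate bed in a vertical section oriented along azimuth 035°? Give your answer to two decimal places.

Two edge vectors: Well 1→Well 2 = (56, -142, -37.2), Well 1→Well 3 = (80, -82, 41.6).
Normal n = (Well 1→Well 2) × (Well 1→Well 3) = (-8957.6, -5305.6, 6768).
So ∂z/∂x = −n_x/n_z = 1.32352 and ∂z/∂y = −n_y/n_z = 0.78392.
Unit vector along 035° is (sin 35°, cos 35°) = (0.5736, 0.8192).
Slope in that direction = a·(0.5736) + b·(0.8192) = 1.40129.
Apparent dip = arctan|1.40129| = 54.49° (true dip is 57.0°, so apparent ≤ true as expected).

54.49°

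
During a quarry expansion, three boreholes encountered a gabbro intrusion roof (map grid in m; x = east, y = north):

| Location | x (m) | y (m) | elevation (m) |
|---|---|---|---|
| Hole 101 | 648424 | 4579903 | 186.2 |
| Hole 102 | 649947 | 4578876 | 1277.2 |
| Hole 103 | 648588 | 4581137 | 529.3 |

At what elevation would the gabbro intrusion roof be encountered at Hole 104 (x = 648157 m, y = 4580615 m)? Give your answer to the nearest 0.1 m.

Two edge vectors: Hole 101→Hole 102 = (1523, -1027, 1091), Hole 101→Hole 103 = (164, 1234, 343.1).
Normal n = (Hole 101→Hole 102) × (Hole 101→Hole 103) = (-1698657.7, -343617.3, 2047810).
So ∂z/∂x = −n_x/n_z = 0.829499661 and ∂z/∂y = −n_y/n_z = 0.167797452.
Intercept c from Hole 101: 186.2 − 537867.49 − 768496.05 = −1306177.34.
At (648157, 4580615): z = 537646.0 + 768615.5 − 1306177.34 = 84.2 m.

84.2 m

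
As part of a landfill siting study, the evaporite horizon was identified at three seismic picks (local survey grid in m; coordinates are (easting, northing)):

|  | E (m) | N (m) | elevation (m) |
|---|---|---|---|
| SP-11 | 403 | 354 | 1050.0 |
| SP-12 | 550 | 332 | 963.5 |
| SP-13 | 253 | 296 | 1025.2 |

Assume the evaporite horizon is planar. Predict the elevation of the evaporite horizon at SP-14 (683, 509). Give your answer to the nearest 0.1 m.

Two edge vectors: SP-11→SP-12 = (147, -22, -86.5), SP-11→SP-13 = (-150, -58, -24.8).
Normal n = (SP-11→SP-12) × (SP-11→SP-13) = (-4471.4, 16620.6, -11826).
So ∂z/∂E = −n_x/n_z = −0.37810 and ∂z/∂N = −n_y/n_z = 1.40543.
Intercept c from SP-11: 1050 + 152.37 − 497.52 = 704.85.
At (683, 509): z = −258.2 + 715.4 + 704.85 = 1162.0 m.

1162.0 m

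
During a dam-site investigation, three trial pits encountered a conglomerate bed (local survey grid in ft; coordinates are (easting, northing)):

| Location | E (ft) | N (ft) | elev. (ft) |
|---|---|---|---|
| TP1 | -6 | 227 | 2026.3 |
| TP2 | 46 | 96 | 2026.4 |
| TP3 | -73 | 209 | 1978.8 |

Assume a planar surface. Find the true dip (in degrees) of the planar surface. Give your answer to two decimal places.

Let the plane be z = a·E + b·N + c.
TP2−TP1: 52a − 131b = 0.1;  TP3−TP1: −67a − 18b = −47.5.
Solving gives a = 0.64082, b = 0.25361.
Gradient magnitude |∇z| = √(a² + b²) = √(0.41065 + 0.06432) = 0.68918.
True dip = arctan(0.68918) = 34.57°, dipping toward WSW (azimuth ≈ 248°).

34.57°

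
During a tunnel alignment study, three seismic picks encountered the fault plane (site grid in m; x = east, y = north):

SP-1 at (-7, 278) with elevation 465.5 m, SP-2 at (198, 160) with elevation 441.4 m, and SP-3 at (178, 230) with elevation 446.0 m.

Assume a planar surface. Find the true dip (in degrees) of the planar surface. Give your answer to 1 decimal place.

Two edge vectors: SP-1→SP-2 = (205, -118, -24.1), SP-1→SP-3 = (185, -48, -19.5).
Normal n = (SP-1→SP-2) × (SP-1→SP-3) = (1144.2, -461, 11990).
So ∂z/∂x = −n_x/n_z = −0.09543 and ∂z/∂y = −n_y/n_z = 0.03845.
Gradient magnitude |∇z| = √(a² + b²) = √(0.00911 + 0.00148) = 0.10288.
True dip = arctan(0.10288) = 5.9°, dipping toward ESE (azimuth ≈ 112°).

5.9°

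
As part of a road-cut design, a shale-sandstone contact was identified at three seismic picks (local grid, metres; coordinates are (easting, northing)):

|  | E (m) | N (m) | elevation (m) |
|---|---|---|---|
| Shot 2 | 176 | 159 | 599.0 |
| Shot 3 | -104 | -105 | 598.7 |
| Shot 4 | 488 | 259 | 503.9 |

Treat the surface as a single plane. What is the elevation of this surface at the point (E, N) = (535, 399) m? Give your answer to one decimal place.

Two edge vectors: Shot 2→Shot 3 = (-280, -264, -0.3), Shot 2→Shot 4 = (312, 100, -95.1).
Normal n = (Shot 2→Shot 3) × (Shot 2→Shot 4) = (25136.4, -26721.6, 54368).
So ∂z/∂E = −n_x/n_z = −0.46234 and ∂z/∂N = −n_y/n_z = 0.49149.
Intercept c from Shot 2: 599 + 81.37 − 78.15 = 602.22.
At (535, 399): z = −247.4 + 196.1 + 602.22 = 551.0 m.

551.0 m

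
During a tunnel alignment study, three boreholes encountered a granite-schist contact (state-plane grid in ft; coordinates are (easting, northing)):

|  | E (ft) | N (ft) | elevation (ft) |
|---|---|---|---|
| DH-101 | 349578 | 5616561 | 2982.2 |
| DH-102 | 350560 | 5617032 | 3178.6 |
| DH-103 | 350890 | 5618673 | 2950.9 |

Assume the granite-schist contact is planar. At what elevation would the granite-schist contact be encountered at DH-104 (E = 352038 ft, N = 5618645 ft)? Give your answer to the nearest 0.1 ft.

3295.1 ft

Let the plane be z = a·E + b·N + c.
DH-102−DH-101: 982a + 471b = 196.4;  DH-103−DH-101: 1312a + 2112b = −31.3.
Solving gives a = 0.295006634, b = −0.198081773.
Then c = 2982.2 − a·349578 − b·5616561 = 1012392.73.
At (352038, 5618645): z = 103853.5 − 1112951.2 + 1012392.73 = 3295.1 ft.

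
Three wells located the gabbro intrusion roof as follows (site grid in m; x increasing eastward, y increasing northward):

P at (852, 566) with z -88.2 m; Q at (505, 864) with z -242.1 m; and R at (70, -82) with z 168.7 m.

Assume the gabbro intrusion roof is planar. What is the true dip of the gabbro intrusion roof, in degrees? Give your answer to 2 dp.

Let the plane be z = a·x + b·y + c.
Q−P: −347a + 298b = −153.9;  R−P: −782a − 648b = 256.9.
Solving gives a = 0.05060, b = −0.45752.
Gradient magnitude |∇z| = √(a² + b²) = √(0.00256 + 0.20932) = 0.46031.
True dip = arctan(0.46031) = 24.72°, dipping toward N (azimuth ≈ 354°).

24.72°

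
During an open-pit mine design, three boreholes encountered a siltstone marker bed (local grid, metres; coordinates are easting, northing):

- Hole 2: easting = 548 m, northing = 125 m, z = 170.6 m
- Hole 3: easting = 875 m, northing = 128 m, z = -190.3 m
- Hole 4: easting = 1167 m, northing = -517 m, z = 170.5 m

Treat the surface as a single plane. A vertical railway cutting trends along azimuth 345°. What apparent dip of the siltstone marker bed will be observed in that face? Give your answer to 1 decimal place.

36.3°

Two edge vectors: Hole 2→Hole 3 = (327, 3, -360.9), Hole 2→Hole 4 = (619, -642, -0.1).
Normal n = (Hole 2→Hole 3) × (Hole 2→Hole 4) = (-231698.1, -223364.4, -211791).
So ∂z/∂easting = −n_x/n_z = −1.09399 and ∂z/∂northing = −n_y/n_z = −1.05465.
Unit vector along 345° is (sin 345°, cos 345°) = (-0.2588, 0.9659).
Slope in that direction = a·(-0.2588) + b·(0.9659) = −0.73556.
Apparent dip = arctan|0.73556| = 36.3° (true dip is 56.7°, so apparent ≤ true as expected).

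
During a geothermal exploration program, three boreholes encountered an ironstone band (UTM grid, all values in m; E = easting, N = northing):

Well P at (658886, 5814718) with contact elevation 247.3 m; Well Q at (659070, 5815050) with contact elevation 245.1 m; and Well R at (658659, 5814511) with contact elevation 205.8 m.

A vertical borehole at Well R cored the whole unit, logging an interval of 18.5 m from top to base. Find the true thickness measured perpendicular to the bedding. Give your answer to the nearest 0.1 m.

Two edge vectors: Well P→Well Q = (184, 332, -2.2), Well P→Well R = (-227, -207, -41.5).
Normal n = (Well P→Well Q) × (Well P→Well R) = (-14233.4, 8135.4, 37276).
So ∂z/∂E = −n_x/n_z = 0.38184 and ∂z/∂N = −n_y/n_z = −0.21825.
|∇z| = √(a²+b²) = 0.43981, so dip δ = arctan(0.43981) = 23.74°.
True thickness = vertical thickness × cos δ = 18.5 × cos 23.74° = 16.9 m.

16.9 m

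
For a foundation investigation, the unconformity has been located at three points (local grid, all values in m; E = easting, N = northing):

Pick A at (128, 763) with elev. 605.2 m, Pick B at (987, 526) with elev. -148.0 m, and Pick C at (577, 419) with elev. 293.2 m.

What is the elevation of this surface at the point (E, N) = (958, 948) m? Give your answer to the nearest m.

-276 m

Two edge vectors: Pick A→Pick B = (859, -237, -753.2), Pick A→Pick C = (449, -344, -312).
Normal n = (Pick A→Pick B) × (Pick A→Pick C) = (-185156.8, -70178.8, -189083).
So ∂z/∂E = −n_x/n_z = −0.97924 and ∂z/∂N = −n_y/n_z = −0.37115.
Intercept c from Pick A: 605.2 + 125.34 + 283.19 = 1013.73.
At (958, 948): z = −938.1 − 351.9 + 1013.73 = -276.2 m.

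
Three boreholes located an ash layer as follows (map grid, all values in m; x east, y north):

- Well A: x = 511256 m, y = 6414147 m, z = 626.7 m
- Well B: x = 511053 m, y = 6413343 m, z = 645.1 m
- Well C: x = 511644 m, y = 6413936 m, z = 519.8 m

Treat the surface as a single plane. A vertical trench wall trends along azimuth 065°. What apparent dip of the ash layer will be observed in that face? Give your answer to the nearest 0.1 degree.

12.0°

Let the plane be z = a·x + b·y + c.
Well B−Well A: −203a − 804b = 18.4;  Well C−Well A: 388a − 211b = −106.9.
Solving gives a = −0.25320, b = 0.04104.
Unit vector along 065° is (sin 65°, cos 65°) = (0.9063, 0.4226).
Slope in that direction = a·(0.9063) + b·(0.4226) = −0.21213.
Apparent dip = arctan|0.21213| = 12.0° (true dip is 14.4°, so apparent ≤ true as expected).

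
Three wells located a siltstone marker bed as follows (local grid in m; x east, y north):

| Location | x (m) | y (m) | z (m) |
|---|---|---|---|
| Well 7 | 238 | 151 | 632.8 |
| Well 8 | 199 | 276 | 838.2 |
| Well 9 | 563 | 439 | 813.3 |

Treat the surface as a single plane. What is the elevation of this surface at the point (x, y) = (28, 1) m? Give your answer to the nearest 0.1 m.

567.5 m

Let the plane be z = a·x + b·y + c.
Well 8−Well 7: −39a + 125b = 205.4;  Well 9−Well 7: 325a + 288b = 180.5.
Solving gives a = −0.70565, b = 1.42304.
Then c = 632.8 − a·238 − b·151 = 585.87.
At (28, 1): z = −19.8 + 1.4 + 585.87 = 567.5 m.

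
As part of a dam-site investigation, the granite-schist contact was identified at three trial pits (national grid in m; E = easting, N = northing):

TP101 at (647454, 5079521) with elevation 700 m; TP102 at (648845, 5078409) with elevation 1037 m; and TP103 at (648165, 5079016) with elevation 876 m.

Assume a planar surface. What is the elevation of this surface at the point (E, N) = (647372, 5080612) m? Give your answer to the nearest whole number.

Let the plane be z = a·E + b·N + c.
TP102−TP101: 1391a − 1112b = 337;  TP103−TP101: 711a − 505b = 176.
Solving gives a = 0.28949726, b = 0.05907436.
Then c = 700 − a·647454 − b·5079521 = −486805.62.
At (647372, 5080612): z = 187412.4 + 300133.9 − 486805.62 = 740.7 m.

741 m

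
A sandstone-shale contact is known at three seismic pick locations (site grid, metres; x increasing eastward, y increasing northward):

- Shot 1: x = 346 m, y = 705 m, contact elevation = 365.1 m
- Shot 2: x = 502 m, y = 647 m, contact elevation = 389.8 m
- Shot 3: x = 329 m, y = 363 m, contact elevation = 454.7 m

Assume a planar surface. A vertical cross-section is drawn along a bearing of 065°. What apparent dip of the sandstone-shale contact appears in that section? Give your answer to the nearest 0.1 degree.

3.3°

Two edge vectors: Shot 1→Shot 2 = (156, -58, 24.7), Shot 1→Shot 3 = (-17, -342, 89.6).
Normal n = (Shot 1→Shot 2) × (Shot 1→Shot 3) = (3250.6, -14397.5, -54338).
So ∂z/∂x = −n_x/n_z = 0.05982 and ∂z/∂y = −n_y/n_z = −0.26496.
Unit vector along 065° is (sin 65°, cos 65°) = (0.9063, 0.4226).
Slope in that direction = a·(0.9063) + b·(0.4226) = −0.05776.
Apparent dip = arctan|0.05776| = 3.3° (true dip is 15.2°, so apparent ≤ true as expected).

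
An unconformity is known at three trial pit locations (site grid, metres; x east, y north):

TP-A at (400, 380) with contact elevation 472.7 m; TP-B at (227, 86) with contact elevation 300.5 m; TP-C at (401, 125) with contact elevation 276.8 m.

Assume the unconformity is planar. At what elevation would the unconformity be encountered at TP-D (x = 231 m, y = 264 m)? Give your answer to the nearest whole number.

436 m

Let the plane be z = a·x + b·y + c.
TP-B−TP-A: −173a − 294b = −172.2;  TP-C−TP-A: 1a − 255b = −195.9.
Solving gives a = −0.30813, b = 0.76703.
Then c = 472.7 − a·400 − b·380 = 304.48.
At (231, 264): z = −71.2 + 202.5 + 304.48 = 435.8 m.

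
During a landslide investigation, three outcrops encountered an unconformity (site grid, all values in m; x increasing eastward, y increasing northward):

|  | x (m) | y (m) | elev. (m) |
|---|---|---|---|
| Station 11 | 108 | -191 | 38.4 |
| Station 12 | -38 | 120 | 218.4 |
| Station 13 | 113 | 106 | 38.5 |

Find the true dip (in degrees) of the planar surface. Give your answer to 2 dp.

49.95°

Two edge vectors: Station 11→Station 12 = (-146, 311, 180), Station 11→Station 13 = (5, 297, 0.1).
Normal n = (Station 11→Station 12) × (Station 11→Station 13) = (-53428.9, 914.6, -44917).
So ∂z/∂x = −n_x/n_z = −1.18950 and ∂z/∂y = −n_y/n_z = 0.02036.
Gradient magnitude |∇z| = √(a² + b²) = √(1.41492 + 0.00041) = 1.18968.
True dip = arctan(1.18968) = 49.95°, dipping toward E (azimuth ≈ 091°).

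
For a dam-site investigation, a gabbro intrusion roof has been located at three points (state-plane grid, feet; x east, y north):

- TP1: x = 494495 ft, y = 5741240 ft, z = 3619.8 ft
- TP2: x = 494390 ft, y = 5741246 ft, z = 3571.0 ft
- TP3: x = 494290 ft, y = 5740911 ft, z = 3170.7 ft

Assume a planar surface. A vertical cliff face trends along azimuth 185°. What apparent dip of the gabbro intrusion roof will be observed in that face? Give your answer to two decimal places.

Let the plane be z = a·x + b·y + c.
TP2−TP1: −105a + 6b = −48.8;  TP3−TP1: −205a − 329b = −449.1.
Solving gives a = 0.52410, b = 1.03848.
Unit vector along 185° is (sin 185°, cos 185°) = (-0.0872, -0.9962).
Slope in that direction = a·(-0.0872) + b·(-0.9962) = −1.08020.
Apparent dip = arctan|1.08020| = 47.21° (true dip is 49.3°, so apparent ≤ true as expected).

47.21°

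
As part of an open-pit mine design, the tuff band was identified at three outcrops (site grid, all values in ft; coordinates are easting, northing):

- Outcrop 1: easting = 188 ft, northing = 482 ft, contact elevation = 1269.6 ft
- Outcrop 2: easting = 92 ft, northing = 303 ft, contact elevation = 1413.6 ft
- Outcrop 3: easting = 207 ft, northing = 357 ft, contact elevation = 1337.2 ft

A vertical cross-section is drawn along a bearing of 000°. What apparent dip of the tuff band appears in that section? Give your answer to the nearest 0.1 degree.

Let the plane be z = a·easting + b·northing + c.
Outcrop 2−Outcrop 1: −96a − 179b = 144;  Outcrop 3−Outcrop 1: 19a − 125b = 67.6.
Solving gives a = −0.38307, b = −0.59903.
Unit vector along 000° is (sin 0°, cos 0°) = (0.0000, 1.0000).
Slope in that direction = a·(0.0000) + b·(1.0000) = −0.59903.
Apparent dip = arctan|0.59903| = 30.9° (true dip is 35.4°, so apparent ≤ true as expected).

30.9°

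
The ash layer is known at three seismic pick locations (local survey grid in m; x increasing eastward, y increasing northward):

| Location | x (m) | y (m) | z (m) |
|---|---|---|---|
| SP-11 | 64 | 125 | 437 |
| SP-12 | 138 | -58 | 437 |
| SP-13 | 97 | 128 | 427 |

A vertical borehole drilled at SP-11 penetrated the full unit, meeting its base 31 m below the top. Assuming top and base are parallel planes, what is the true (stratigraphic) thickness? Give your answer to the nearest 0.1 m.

29.6 m

Let the plane be z = a·x + b·y + c.
SP-12−SP-11: 74a − 183b = 0;  SP-13−SP-11: 33a + 3b = −10.
Solving gives a = −0.29229, b = −0.11819.
|∇z| = √(a²+b²) = 0.31528, so dip δ = arctan(0.31528) = 17.50°.
True thickness = vertical thickness × cos δ = 31 × cos 17.50° = 29.6 m.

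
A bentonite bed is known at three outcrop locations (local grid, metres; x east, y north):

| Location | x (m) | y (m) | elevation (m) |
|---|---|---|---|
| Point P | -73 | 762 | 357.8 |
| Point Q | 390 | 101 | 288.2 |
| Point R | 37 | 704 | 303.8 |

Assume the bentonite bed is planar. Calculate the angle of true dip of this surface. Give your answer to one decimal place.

38.2°

Two edge vectors: Point P→Point Q = (463, -661, -69.6), Point P→Point R = (110, -58, -54).
Normal n = (Point P→Point Q) × (Point P→Point R) = (31657.2, 17346, 45856).
So ∂z/∂x = −n_x/n_z = −0.69036 and ∂z/∂y = −n_y/n_z = −0.37827.
Gradient magnitude |∇z| = √(a² + b²) = √(0.47660 + 0.14309) = 0.78720.
True dip = arctan(0.78720) = 38.2°, dipping toward ENE (azimuth ≈ 061°).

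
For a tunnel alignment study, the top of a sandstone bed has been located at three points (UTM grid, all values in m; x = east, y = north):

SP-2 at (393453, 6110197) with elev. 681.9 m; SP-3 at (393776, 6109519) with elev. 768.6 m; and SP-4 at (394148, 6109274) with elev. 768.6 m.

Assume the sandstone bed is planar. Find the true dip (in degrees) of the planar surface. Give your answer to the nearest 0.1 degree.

12.6°

Two edge vectors: SP-2→SP-3 = (323, -678, 86.7), SP-2→SP-4 = (695, -923, 86.7).
Normal n = (SP-2→SP-3) × (SP-2→SP-4) = (21241.5, 32252.4, 173081).
So ∂z/∂x = −n_x/n_z = −0.12273 and ∂z/∂y = −n_y/n_z = −0.18634.
Gradient magnitude |∇z| = √(a² + b²) = √(0.01506 + 0.03472) = 0.22313.
True dip = arctan(0.22313) = 12.6°, dipping toward NNE (azimuth ≈ 033°).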